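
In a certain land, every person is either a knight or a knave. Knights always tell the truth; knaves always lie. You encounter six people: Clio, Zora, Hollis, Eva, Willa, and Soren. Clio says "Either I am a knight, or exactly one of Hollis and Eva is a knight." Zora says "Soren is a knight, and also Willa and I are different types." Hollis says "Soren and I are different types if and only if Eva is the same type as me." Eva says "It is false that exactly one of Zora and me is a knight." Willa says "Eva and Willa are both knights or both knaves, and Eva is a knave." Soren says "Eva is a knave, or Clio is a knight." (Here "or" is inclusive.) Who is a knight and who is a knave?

Clio is a knight, and the claim "either I am a knight, or exactly one of Hollis and Eva is a knight" is indeed true.
As a knight, Zora's statement "Soren is a knight, and also Willa and I are different types" should be true; it is.
Hollis is a knave, and the claim "Soren and I are different types if and only if Eva is the same type as me" is indeed false.
Eva (knight): "it is false that exactly one of Zora and me is a knight" — true. ✓
Willa is a knave; "Eva and Willa are both knights or both knaves, and Eva is a knave" is false, as required.
Since Soren is a knight, "Eva is a knave, or Clio is a knight" needs to be true, which holds.

Clio is a knight, Zora is a knight, Hollis is a knave, Eva is a knight, Willa is a knave, and Soren is a knight.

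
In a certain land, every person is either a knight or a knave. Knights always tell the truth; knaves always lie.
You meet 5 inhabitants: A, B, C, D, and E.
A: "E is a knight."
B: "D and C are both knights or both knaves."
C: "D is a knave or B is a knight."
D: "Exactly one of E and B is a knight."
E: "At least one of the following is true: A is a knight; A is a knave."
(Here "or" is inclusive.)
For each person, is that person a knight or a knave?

A is a knight, B is a knave, C is a knave, D is a knight, and E is a knight.

A is a knight, and the claim "E is a knight" is indeed true.
B is a knave, so "D and C are both knights or both knaves" must be False — and it is.
As a knave, C's statement "D is a knave or B is a knight" should be False; it is.
D is a knight; "exactly one of E and B is a knight" is true, as required.
E is a knight, so "at least one of the following is true: A is a knight; A is a knave" must be true — and it is.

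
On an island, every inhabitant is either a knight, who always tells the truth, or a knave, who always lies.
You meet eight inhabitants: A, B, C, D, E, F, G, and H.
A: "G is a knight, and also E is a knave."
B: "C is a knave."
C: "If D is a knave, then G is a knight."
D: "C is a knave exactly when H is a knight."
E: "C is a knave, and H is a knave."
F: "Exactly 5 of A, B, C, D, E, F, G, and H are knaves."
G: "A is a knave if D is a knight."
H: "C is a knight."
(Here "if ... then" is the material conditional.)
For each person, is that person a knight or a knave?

Knights: A, C, G, and H. Knaves: B, D, E, and F.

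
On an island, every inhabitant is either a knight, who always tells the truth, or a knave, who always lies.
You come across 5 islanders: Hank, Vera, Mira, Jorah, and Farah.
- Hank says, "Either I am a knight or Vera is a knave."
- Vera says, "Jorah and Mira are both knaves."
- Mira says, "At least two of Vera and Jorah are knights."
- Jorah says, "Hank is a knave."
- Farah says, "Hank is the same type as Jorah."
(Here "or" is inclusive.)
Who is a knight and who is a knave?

Hank is a knight, Vera is a knight, Mira is a knave, Jorah is a knave, and Farah is a knave.

Suppose Hank is a knave. Then Hank's statement "either I am a knight or Vera is a knave" would have to be false. Checking the 16 ways to assign the others, none is consistent with every speaker.
(For instance, with Vera=knight, Mira=knave, Jorah=knave, Farah=knave, Jorah's claim "Hank is a knave" comes out true where it would need to be false.)
So Hank must be a knight, making "either I am a knight or Vera is a knave" true. Taking Hank=knight, Vera=knight, Mira=knave, Jorah=knave, Farah=knave, each remaining statement checks out:
  Vera (knight): "Jorah and Mira are both knaves" — true. ✓
  Mira (knave): "at least two of Vera and Jorah are knights" — false. ✓
  Jorah (knave): "Hank is a knave" — false. ✓
  Farah (knave): "Hank is the same type as Jorah" — false. ✓
This is the unique consistent assignment.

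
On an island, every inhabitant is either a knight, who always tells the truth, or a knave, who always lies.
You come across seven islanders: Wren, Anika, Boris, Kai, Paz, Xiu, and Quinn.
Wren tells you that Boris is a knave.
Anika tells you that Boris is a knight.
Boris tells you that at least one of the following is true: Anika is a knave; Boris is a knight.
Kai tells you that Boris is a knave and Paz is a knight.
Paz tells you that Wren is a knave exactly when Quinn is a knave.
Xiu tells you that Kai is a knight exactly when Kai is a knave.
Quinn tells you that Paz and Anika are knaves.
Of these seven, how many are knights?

3

The unique consistent assignment is Wren=knave, Anika=knight, Boris=knight, Kai=knave, Paz=knight, Xiu=knave, Quinn=knave.
That has 3 knights.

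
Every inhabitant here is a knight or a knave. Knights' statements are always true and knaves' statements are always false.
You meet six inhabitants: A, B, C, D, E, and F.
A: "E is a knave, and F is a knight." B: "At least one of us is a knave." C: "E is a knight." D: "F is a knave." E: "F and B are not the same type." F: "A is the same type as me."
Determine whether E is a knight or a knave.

E is a knave.

Consistent assignments: {A=knight, B=knight, C=knave, D=knave, E=knave, F=knight}
In every consistent assignment, E is a knave.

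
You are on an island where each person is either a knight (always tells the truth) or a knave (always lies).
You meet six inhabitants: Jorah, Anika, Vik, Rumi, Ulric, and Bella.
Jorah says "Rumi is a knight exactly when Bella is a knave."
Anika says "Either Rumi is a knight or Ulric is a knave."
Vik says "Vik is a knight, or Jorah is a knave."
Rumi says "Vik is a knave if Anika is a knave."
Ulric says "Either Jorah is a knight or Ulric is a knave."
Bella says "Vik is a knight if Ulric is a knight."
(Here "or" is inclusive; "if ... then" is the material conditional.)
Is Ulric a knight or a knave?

Ulric is a knight.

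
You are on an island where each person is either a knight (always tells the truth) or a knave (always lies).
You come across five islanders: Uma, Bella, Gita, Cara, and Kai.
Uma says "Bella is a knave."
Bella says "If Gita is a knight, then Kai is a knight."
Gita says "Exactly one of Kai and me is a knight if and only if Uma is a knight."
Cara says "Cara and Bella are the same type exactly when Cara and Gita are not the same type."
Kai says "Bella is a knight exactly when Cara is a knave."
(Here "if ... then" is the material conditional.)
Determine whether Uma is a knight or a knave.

Consistent assignments: {Uma=knave, Bella=knight, Gita=knight, Cara=knave, Kai=knight}
In every consistent assignment, Uma is a knave.

Uma is a knave.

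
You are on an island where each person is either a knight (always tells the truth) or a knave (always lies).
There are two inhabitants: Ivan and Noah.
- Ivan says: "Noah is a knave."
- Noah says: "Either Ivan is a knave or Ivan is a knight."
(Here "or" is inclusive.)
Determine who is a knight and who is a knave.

Suppose Ivan is a knight. Then Ivan's statement "Noah is a knave" would have to be true. Checking the 2 ways to assign the others, none is consistent with every speaker.
(For instance, with Noah=knight, Ivan's claim "Noah is a knave" comes out false where it would need to be true.)
So Ivan must be a knave, making "Noah is a knave" false. Taking Ivan=knave, Noah=knight, each remaining statement checks out:
  Noah (knight): "either Ivan is a knave or Ivan is a knight" — true. ✓
This is the unique consistent assignment.

Knights: Noah. Knaves: Ivan.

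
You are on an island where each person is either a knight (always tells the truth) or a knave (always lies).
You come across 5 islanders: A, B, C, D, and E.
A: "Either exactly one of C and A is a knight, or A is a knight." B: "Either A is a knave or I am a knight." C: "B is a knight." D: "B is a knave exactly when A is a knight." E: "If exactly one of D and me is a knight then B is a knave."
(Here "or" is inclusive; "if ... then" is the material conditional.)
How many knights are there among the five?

3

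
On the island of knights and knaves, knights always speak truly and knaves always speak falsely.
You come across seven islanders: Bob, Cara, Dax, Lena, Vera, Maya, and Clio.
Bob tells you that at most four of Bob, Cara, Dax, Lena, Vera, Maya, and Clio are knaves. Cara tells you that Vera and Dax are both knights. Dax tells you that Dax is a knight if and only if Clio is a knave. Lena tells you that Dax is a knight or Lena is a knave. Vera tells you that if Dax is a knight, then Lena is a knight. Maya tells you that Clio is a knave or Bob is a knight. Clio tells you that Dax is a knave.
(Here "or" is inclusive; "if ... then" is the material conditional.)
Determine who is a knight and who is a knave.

Bob is a knight, Cara is a knight, Dax is a knight, Lena is a knight, Vera is a knight, Maya is a knight, and Clio is a knave.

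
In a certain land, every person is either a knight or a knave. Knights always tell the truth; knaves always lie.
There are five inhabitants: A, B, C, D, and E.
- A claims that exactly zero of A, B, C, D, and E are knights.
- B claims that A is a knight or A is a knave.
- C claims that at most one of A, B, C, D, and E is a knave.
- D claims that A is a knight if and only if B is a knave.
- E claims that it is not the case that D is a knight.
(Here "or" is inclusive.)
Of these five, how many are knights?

The unique consistent assignment is A=knave, B=knight, C=knave, D=knight, E=knave.
That has 2 knights.

2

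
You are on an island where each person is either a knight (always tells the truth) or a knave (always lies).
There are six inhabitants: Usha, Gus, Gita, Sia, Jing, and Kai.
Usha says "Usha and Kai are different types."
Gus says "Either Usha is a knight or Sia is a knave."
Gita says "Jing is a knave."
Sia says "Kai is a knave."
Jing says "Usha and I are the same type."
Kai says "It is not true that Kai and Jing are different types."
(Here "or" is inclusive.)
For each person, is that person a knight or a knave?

Usha is a knight, Gus is a knight, Gita is a knave, Sia is a knight, Jing is a knight, and Kai is a knave.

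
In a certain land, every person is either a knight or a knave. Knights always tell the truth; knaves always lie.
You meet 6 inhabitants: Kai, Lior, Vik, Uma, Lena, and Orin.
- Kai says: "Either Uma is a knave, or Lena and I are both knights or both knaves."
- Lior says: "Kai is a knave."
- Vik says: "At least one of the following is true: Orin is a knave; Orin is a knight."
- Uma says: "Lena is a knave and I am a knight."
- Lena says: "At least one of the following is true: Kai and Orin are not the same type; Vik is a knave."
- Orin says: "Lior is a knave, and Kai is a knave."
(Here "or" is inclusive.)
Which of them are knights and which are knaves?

Kai is a knight, Lior is a knave, Vik is a knight, Uma is a knave, Lena is a knight, and Orin is a knave.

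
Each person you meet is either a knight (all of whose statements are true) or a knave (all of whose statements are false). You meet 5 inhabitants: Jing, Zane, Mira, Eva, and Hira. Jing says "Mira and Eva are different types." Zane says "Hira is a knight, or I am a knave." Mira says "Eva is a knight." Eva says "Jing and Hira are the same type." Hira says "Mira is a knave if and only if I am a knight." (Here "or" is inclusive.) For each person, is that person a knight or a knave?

Jing is a knave, Zane is a knight, Mira is a knave, Eva is a knave, and Hira is a knight.

Jing (knave): "Mira and Eva are different types" — false. ✓
Zane is a knight, so "Hira is a knight, or I am a knave" must be True — and it is.
Since Mira is a knave, "Eva is a knight" needs to be false, which holds.
Eva is a knave, so "Jing and Hira are the same type" must be false — and it is.
Hira (knight): "Mira is a knave if and only if I am a knight" — True. ✓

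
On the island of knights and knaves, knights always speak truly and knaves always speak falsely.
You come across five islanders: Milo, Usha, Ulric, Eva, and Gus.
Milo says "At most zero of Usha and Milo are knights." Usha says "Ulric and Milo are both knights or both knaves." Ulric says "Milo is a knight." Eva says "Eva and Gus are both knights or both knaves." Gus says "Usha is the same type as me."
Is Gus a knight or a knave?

Consistent assignments: {Milo=knave, Usha=knight, Ulric=knave, Eva=knight, Gus=knight}; {Milo=knave, Usha=knight, Ulric=knave, Eva=knave, Gus=knight}
In every consistent assignment, Gus is a knight.

Gus is a knight.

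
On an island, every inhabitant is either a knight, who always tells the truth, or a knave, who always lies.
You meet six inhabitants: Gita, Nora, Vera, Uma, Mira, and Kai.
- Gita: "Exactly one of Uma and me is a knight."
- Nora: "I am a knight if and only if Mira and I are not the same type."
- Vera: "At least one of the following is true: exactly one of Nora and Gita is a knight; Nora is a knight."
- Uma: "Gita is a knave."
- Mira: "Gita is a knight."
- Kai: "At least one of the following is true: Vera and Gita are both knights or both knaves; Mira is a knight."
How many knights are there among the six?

4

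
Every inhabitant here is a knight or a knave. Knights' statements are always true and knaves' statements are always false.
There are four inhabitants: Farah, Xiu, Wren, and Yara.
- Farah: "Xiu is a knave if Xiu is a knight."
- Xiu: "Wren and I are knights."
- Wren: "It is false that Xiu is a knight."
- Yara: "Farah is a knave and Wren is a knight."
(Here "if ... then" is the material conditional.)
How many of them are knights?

2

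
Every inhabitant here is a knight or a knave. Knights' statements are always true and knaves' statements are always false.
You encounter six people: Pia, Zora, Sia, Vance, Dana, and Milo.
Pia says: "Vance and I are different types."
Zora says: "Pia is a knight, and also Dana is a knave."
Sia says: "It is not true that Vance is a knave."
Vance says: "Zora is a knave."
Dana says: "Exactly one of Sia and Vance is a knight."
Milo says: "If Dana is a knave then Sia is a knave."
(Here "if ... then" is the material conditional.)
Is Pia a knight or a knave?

Pia is a knight.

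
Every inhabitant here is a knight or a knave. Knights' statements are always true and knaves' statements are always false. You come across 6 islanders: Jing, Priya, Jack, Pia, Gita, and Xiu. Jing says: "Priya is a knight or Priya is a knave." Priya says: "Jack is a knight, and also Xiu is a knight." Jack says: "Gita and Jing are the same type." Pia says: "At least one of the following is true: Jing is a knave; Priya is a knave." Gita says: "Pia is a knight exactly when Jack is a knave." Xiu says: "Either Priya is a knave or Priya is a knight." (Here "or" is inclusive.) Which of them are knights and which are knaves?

Knights: Jing, Priya, Jack, Gita, and Xiu. Knaves: Pia.

Since Jing is a knight, "Priya is a knight or Priya is a knave" needs to be True, which holds.
As a knight, Priya's statement "Jack is a knight, and also Xiu is a knight" should be True; it is.
As a knight, Jack's statement "Gita and Jing are the same type" should be True; it is.
Pia is a knave, so "at least one of the following is true: Jing is a knave; Priya is a knave" must be False — and it is.
Gita (knight): "Pia is a knight exactly when Jack is a knave" — True. ✓
Xiu (knight): "either Priya is a knave or Priya is a knight" — True. ✓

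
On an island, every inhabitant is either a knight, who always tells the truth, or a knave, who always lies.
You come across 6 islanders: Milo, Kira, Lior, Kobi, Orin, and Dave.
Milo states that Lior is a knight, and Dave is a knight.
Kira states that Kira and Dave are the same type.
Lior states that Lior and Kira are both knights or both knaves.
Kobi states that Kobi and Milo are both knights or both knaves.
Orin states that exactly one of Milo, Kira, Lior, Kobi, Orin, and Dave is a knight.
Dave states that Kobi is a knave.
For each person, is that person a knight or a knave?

Milo is a knight, Kira is a knight, Lior is a knight, Kobi is a knave, Orin is a knave, and Dave is a knight.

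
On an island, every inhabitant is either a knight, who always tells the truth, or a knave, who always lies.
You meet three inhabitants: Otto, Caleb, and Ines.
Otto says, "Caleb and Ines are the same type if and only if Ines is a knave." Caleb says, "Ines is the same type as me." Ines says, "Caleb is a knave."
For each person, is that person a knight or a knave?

Otto is a knight, Caleb is a knave, and Ines is a knight.

Otto is a knight; "Caleb and Ines are the same type if and only if Ines is a knave" is True, as required.
Since Caleb is a knave, "Ines is the same type as me" needs to be False, which holds.
As a knight, Ines's statement "Caleb is a knave" should be True; it is.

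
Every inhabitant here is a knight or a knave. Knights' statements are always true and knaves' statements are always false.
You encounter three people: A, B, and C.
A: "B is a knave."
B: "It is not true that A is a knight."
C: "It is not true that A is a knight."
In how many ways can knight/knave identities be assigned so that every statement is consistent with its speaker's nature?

2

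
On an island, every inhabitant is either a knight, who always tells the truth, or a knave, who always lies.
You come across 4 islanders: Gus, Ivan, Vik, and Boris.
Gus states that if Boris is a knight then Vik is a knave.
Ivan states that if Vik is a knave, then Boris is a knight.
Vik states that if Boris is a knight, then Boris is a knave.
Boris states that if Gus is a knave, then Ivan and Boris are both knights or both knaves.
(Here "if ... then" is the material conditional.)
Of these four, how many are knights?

3

The unique consistent assignment is Gus=knight, Ivan=knight, Vik=knave, Boris=knight.
That has 3 knights.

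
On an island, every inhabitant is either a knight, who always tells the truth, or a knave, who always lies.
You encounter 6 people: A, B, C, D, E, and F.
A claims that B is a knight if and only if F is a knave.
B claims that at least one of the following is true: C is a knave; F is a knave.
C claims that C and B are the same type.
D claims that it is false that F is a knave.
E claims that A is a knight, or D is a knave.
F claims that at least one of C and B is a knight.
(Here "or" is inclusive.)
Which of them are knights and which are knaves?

Knights: B, D, and F. Knaves: A, C, and E.

A is a knave, so "B is a knight if and only if F is a knave" must be False — and it is.
B (knight): "at least one of the following is true: C is a knave; F is a knave" — true. ✓
C (knave): "C and B are the same type" — False. ✓
D is a knight, so "it is false that F is a knave" must be true — and it is.
As a knave, E's statement "A is a knight, or D is a knave" should be False; it is.
F (knight): "at least one of C and B is a knight" — true. ✓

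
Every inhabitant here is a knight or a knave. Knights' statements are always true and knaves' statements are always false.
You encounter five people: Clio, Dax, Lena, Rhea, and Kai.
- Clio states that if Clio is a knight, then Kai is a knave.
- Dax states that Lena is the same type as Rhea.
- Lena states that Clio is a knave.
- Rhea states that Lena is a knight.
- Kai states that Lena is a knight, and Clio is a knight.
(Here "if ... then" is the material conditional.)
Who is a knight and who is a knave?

Clio is a knight, Dax is a knight, Lena is a knave, Rhea is a knave, and Kai is a knave.

Clio is a knight; "if Clio is a knight, then Kai is a knave" is True, as required.
Dax is a knight, and the claim "Lena is the same type as Rhea" is indeed True.
Lena is a knave, and the claim "Clio is a knave" is indeed false.
Rhea is a knave; "Lena is a knight" is false, as required.
Kai is a knave, so "Lena is a knight, and Clio is a knight" must be false — and it is.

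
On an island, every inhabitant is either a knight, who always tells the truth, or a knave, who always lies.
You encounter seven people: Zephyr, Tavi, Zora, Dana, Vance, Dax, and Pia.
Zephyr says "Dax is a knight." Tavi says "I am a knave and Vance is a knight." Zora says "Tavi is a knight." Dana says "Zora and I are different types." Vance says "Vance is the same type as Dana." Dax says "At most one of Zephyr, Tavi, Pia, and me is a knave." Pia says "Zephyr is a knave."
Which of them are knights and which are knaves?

Zephyr is a knave, Tavi is a knave, Zora is a knave, Dana is a knight, Vance is a knave, Dax is a knave, and Pia is a knight.

Zephyr is a knave, so "Dax is a knight" must be false — and it is.
Tavi is a knave; "I am a knave and Vance is a knight" is false, as required.
Zora is a knave; "Tavi is a knight" is false, as required.
Dana is a knight, and the claim "Zora and I are different types" is indeed True.
Vance is a knave; "Vance is the same type as Dana" is false, as required.
As a knave, Dax's statement "at most one of Zephyr, Tavi, Pia, and me is a knave" should be false; it is.
As a knight, Pia's statement "Zephyr is a knave" should be True; it is.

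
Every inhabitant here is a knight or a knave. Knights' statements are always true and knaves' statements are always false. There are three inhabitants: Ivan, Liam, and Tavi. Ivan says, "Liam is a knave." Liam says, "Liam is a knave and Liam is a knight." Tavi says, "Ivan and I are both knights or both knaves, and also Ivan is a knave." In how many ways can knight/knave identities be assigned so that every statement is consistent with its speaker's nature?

1

Consistent assignments:
  Ivan=knight, Liam=knave, Tavi=knave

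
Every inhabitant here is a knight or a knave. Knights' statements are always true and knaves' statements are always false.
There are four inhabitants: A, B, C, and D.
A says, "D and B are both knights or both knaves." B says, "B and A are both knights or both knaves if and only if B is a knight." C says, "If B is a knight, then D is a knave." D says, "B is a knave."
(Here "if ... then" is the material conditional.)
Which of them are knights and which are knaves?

A is a knave, B is a knave, C is a knight, and D is a knight.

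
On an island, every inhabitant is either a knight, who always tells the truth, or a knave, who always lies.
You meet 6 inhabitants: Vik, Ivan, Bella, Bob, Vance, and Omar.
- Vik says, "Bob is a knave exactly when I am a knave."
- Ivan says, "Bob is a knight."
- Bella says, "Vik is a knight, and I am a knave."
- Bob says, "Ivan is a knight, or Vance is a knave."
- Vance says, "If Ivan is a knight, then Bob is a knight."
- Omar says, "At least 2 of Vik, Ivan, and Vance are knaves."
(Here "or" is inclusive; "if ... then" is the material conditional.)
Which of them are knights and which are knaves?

Knights: Ivan, Bob, and Vance. Knaves: Vik, Bella, and Omar.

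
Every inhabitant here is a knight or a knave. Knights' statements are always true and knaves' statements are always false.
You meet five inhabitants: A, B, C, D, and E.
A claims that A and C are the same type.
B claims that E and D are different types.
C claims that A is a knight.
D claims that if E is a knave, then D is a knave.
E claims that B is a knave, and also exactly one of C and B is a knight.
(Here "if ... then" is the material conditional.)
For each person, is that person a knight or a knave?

A is a knight, B is a knave, C is a knight, D is a knight, and E is a knight.

A is a knight, so "A and C are the same type" must be true — and it is.
As a knave, B's statement "E and D are different types" should be False; it is.
As a knight, C's statement "A is a knight" should be true; it is.
D is a knight, and the claim "if E is a knave, then D is a knave" is indeed true.
E is a knight, and the claim "B is a knave, and also exactly one of C and B is a knight" is indeed true.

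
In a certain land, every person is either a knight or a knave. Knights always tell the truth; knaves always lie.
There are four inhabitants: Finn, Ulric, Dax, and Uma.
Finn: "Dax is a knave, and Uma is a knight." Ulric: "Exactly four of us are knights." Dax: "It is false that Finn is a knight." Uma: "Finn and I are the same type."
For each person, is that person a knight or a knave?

Suppose Finn is a knave. Then Finn's statement "Dax is a knave, and Uma is a knight" would have to be false. Checking the 8 ways to assign the others, none is consistent with every speaker.
(For instance, with Ulric=knave, Dax=knave, Uma=knight, Finn's claim "Dax is a knave, and Uma is a knight" comes out true where it would need to be false.)
So Finn must be a knight, making "Dax is a knave, and Uma is a knight" true. Taking Finn=knight, Ulric=knave, Dax=knave, Uma=knight, each remaining statement checks out:
  Ulric (knave): "exactly four of us are knights" — false. ✓
  Dax (knave): "it is false that Finn is a knight" — false. ✓
  Uma (knight): "Finn and I are the same type" — true. ✓
This is the unique consistent assignment.

Finn is a knight, Ulric is a knave, Dax is a knave, and Uma is a knight.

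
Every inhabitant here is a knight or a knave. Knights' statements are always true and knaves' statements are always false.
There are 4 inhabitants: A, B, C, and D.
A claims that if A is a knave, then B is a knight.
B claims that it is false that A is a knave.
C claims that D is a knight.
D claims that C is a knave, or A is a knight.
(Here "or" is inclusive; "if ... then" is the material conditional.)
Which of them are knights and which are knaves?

Knights: A, B, C, and D. Knaves: none.

Suppose A is a knave. Then A's statement "if A is a knave, then B is a knight" would have to be false. Checking the 8 ways to assign the others, none is consistent with every speaker.
(For instance, with B=knight, C=knight, D=knight, A's claim "if A is a knave, then B is a knight" comes out true where it would need to be false.)
So A must be a knight, making "if A is a knave, then B is a knight" true. Taking A=knight, B=knight, C=knight, D=knight, each remaining statement checks out:
  B (knight): "it is false that A is a knave" — true. ✓
  C (knight): "D is a knight" — true. ✓
  D (knight): "C is a knave, or A is a knight" — true. ✓
This is the unique consistent assignment.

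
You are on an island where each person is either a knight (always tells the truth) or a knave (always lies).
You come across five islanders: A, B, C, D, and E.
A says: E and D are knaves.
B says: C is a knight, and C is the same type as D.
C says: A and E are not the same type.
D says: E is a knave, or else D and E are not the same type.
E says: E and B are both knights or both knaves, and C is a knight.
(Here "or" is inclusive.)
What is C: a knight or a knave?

C is a knave.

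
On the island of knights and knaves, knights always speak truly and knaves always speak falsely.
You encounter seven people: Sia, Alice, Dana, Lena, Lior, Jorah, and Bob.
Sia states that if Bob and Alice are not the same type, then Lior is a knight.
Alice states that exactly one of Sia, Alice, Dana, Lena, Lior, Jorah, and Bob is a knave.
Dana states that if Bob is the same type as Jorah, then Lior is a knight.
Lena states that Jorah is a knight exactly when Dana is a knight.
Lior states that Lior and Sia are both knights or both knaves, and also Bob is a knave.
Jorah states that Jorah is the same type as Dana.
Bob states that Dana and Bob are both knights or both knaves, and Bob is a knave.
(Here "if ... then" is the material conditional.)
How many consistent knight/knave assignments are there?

Consistent assignments:
  Sia=knight, Alice=knight, Dana=knight, Lena=knight, Lior=knight, Jorah=knight, Bob=knave
  Sia=knight, Alice=knave, Dana=knight, Lena=knight, Lior=knight, Jorah=knight, Bob=knave
  Sia=knight, Alice=knave, Dana=knight, Lena=knight, Lior=knave, Jorah=knight, Bob=knave
  Sia=knight, Alice=knave, Dana=knight, Lena=knave, Lior=knight, Jorah=knave, Bob=knave

4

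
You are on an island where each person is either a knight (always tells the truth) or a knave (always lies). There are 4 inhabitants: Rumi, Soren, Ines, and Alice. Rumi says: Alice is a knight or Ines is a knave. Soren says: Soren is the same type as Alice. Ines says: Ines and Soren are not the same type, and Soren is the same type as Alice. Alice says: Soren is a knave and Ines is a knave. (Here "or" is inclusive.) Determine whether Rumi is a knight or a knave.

Rumi is a knight.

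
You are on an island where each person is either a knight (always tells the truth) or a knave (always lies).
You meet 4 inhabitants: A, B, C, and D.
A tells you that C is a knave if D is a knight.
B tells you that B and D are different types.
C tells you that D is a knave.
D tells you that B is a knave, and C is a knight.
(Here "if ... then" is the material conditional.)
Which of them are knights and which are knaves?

Suppose A is a knave. Then A's statement "C is a knave if D is a knight" would have to be false. Checking the 8 ways to assign the others, none is consistent with every speaker.
(For instance, with B=knight, C=knight, D=knave, A's claim "C is a knave if D is a knight" comes out true where it would need to be false.)
So A must be a knight, making "C is a knave if D is a knight" true. Taking A=knight, B=knight, C=knight, D=knave, each remaining statement checks out:
  B (knight): "B and D are different types" — true. ✓
  C (knight): "D is a knave" — true. ✓
  D (knave): "B is a knave, and C is a knight" — false. ✓
This is the unique consistent assignment.

Knights: A, B, and C. Knaves: D.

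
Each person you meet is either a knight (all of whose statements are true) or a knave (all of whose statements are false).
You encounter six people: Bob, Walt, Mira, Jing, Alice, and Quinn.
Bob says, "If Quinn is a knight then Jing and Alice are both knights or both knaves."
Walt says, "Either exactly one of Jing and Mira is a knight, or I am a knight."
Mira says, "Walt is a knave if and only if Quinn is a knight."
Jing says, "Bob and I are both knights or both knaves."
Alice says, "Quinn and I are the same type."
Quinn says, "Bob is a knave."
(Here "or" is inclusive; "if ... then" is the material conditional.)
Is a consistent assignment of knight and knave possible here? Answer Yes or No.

No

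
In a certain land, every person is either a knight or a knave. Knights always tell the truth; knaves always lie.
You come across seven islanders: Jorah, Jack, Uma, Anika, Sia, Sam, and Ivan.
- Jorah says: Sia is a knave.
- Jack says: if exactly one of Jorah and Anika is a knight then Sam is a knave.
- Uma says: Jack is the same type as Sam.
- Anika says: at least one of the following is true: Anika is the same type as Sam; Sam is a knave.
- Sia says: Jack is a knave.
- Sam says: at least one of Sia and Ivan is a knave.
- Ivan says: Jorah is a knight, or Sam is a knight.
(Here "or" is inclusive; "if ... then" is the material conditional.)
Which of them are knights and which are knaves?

Jorah is a knight, Jack is a knight, Uma is a knight, Anika is a knight, Sia is a knave, Sam is a knight, and Ivan is a knight.

As a knight, Jorah's statement "Sia is a knave" should be true; it is.
Jack (knight): "if exactly one of Jorah and Anika is a knight then Sam is a knave" — true. ✓
Uma (knight): "Jack is the same type as Sam" — true. ✓
As a knight, Anika's statement "at least one of the following is true: Anika is the same type as Sam; Sam is a knave" should be true; it is.
Sia is a knave; "Jack is a knave" is false, as required.
As a knight, Sam's statement "at least one of Sia and Ivan is a knave" should be true; it is.
Ivan is a knight, and the claim "Jorah is a knight, or Sam is a knight" is indeed true.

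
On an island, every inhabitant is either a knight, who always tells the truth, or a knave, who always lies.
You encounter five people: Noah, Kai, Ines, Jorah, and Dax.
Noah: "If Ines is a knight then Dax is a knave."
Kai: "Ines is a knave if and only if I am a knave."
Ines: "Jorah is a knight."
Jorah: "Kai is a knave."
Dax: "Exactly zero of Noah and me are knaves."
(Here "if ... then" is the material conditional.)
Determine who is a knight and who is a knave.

Suppose Noah is a knave. Then Noah's statement "if Ines is a knight then Dax is a knave" would have to be false. Checking the 16 ways to assign the others, none is consistent with every speaker.
(For instance, with Kai=knave, Ines=knight, Jorah=knight, Dax=knave, Noah's claim "if Ines is a knight then Dax is a knave" comes out true where it would need to be false.)
So Noah must be a knight, making "if Ines is a knight then Dax is a knave" true. Taking Noah=knight, Kai=knave, Ines=knight, Jorah=knight, Dax=knave, each remaining statement checks out:
  Kai (knave): "Ines is a knave if and only if I am a knave" — false. ✓
  Ines (knight): "Jorah is a knight" — true. ✓
  Jorah (knight): "Kai is a knave" — true. ✓
  Dax (knave): "exactly zero of Noah and me are knaves" — false. ✓
This is the unique consistent assignment.

Noah is a knight, Kai is a knave, Ines is a knight, Jorah is a knight, and Dax is a knave.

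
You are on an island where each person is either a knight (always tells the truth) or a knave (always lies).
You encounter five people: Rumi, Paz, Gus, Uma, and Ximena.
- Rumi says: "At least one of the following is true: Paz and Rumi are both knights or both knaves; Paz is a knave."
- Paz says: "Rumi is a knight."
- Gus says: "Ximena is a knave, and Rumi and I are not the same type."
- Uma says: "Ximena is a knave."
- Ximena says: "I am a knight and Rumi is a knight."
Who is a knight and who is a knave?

Since Rumi is a knight, "at least one of the following is true: Paz and Rumi are both knights or both knaves; Paz is a knave" needs to be True, which holds.
Paz is a knight, so "Rumi is a knight" must be True — and it is.
Gus is a knave; "Ximena is a knave, and Rumi and I are not the same type" is False, as required.
Uma is a knave, and the claim "Ximena is a knave" is indeed False.
As a knight, Ximena's statement "I am a knight and Rumi is a knight" should be True; it is.

Rumi is a knight, Paz is a knight, Gus is a knave, Uma is a knave, and Ximena is a knight.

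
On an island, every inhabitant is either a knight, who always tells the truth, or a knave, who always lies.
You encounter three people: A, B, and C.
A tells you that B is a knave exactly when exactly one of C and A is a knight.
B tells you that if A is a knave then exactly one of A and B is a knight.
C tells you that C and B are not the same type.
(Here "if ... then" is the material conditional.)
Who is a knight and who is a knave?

Knights: none. Knaves: A, B, and C.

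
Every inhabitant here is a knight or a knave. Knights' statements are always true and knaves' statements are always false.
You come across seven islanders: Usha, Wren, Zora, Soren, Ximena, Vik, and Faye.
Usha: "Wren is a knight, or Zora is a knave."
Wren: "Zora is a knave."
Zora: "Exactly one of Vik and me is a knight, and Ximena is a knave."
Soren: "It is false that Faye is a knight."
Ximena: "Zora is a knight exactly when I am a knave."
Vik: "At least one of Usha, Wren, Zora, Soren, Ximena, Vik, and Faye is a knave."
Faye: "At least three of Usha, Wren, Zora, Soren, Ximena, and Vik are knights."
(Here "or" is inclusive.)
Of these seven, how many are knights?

5

The unique consistent assignment is Usha=knight, Wren=knight, Zora=knave, Soren=knave, Ximena=knight, Vik=knight, Faye=knight.
That has 5 knights.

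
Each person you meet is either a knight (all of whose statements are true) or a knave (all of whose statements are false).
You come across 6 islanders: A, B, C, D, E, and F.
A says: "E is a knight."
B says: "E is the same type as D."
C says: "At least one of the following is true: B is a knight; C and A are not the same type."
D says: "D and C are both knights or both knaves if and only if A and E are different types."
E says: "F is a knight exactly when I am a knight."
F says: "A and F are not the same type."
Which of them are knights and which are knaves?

A is a knave, and the claim "E is a knight" is indeed False.
Since B is a knave, "E is the same type as D" needs to be False, which holds.
C is a knave, so "at least one of the following is true: B is a knight; C and A are not the same type" must be False — and it is.
D is a knight, and the claim "D and C are both knights or both knaves if and only if A and E are different types" is indeed true.
E is a knave, so "F is a knight exactly when I am a knight" must be False — and it is.
F is a knight, so "A and F are not the same type" must be true — and it is.

A is a knave, B is a knave, C is a knave, D is a knight, E is a knave, and F is a knight.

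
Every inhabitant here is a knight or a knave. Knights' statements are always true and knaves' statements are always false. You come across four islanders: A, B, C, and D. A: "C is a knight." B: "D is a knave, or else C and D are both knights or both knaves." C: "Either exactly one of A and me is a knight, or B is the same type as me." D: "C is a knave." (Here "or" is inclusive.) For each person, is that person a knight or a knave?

A is a knight, B is a knight, C is a knight, and D is a knave.

A is a knight, and the claim "C is a knight" is indeed true.
B is a knight, so "D is a knave, or else C and D are both knights or both knaves" must be true — and it is.
C is a knight; "either exactly one of A and me is a knight, or B is the same type as me" is true, as required.
Since D is a knave, "C is a knave" needs to be False, which holds.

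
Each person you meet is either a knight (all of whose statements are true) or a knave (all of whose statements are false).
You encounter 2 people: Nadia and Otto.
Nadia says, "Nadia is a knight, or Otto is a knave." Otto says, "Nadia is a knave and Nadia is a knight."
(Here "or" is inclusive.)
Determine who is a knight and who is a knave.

Nadia is a knight and Otto is a knave.

Suppose Nadia is a knave. Then Nadia's statement "Nadia is a knight, or Otto is a knave" would have to be false. Checking the 2 ways to assign the others, none is consistent with every speaker.
(For instance, with Otto=knave, Nadia's claim "Nadia is a knight, or Otto is a knave" comes out true where it would need to be false.)
So Nadia must be a knight, making "Nadia is a knight, or Otto is a knave" true. Taking Nadia=knight, Otto=knave, each remaining statement checks out:
  Otto (knave): "Nadia is a knave and Nadia is a knight" — false. ✓
This is the unique consistent assignment.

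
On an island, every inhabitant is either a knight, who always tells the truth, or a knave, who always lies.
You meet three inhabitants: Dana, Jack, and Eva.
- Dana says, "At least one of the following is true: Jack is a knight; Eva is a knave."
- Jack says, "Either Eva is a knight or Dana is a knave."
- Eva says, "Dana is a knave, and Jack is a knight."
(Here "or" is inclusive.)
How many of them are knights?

1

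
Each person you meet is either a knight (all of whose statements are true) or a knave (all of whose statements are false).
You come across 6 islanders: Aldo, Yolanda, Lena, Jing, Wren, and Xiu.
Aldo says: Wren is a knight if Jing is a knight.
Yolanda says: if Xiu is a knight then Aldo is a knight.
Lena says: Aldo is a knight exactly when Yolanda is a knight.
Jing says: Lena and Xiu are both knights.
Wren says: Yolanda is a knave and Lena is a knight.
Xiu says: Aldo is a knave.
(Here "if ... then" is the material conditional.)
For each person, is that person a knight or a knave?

Aldo is a knight; "Wren is a knight if Jing is a knight" is True, as required.
Yolanda is a knight; "if Xiu is a knight then Aldo is a knight" is True, as required.
Lena is a knight, and the claim "Aldo is a knight exactly when Yolanda is a knight" is indeed True.
Jing (knave): "Lena and Xiu are both knights" — false. ✓
Since Wren is a knave, "Yolanda is a knave and Lena is a knight" needs to be false, which holds.
Xiu (knave): "Aldo is a knave" — false. ✓

Aldo is a knight, Yolanda is a knight, Lena is a knight, Jing is a knave, Wren is a knave, and Xiu is a knave.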